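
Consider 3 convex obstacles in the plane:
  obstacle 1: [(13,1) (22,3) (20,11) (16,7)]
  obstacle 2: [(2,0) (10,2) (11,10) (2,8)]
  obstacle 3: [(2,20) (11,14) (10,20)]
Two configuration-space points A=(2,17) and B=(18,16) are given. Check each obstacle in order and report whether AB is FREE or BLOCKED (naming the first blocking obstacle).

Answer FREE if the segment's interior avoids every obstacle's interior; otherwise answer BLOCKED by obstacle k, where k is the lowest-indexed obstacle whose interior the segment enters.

Obstacle 1 [(13,1) (22,3) (20,11) (16,7)]:
  edge (13,1)–(22,3): clear
  edge (22,3)–(20,11): clear
  edge (20,11)–(16,7): clear
  edge (16,7)–(13,1): clear
  midpoint (10,33/2) outside
  → clear
Obstacle 2 [(2,0) (10,2) (11,10) (2,8)]:
  edge (2,0)–(10,2): clear
  edge (10,2)–(11,10): clear
  edge (11,10)–(2,8): clear
  edge (2,8)–(2,0): clear
  midpoint (10,33/2) outside
  → clear
Obstacle 3 [(2,20) (11,14) (10,20)]:
  edge (2,20)–(11,14): crosses AB
  edge (11,14)–(10,20): crosses AB
  edge (10,20)–(2,20): clear
  → BLOCKED

BLOCKED by obstacle 3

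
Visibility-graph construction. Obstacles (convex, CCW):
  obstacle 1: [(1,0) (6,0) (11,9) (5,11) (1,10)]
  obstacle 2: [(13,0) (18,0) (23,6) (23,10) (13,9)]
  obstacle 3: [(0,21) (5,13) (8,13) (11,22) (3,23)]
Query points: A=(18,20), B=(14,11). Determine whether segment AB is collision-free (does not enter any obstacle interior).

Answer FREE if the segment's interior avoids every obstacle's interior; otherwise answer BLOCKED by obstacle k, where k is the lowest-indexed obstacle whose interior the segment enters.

FREE

Obstacle 1 [(1,0) (6,0) (11,9) (5,11) (1,10)]:
  edge (1,0)–(6,0): clear
  edge (6,0)–(11,9): clear
  edge (11,9)–(5,11): clear
  edge (5,11)–(1,10): clear
  edge (1,10)–(1,0): clear
  midpoint (16,31/2) outside
  → clear
Obstacle 2 [(13,0) (18,0) (23,6) (23,10) (13,9)]:
  edge (13,0)–(18,0): clear
  edge (18,0)–(23,6): clear
  edge (23,6)–(23,10): clear
  edge (23,10)–(13,9): clear
  edge (13,9)–(13,0): clear
  midpoint (16,31/2) outside
  → clear
Obstacle 3 [(0,21) (5,13) (8,13) (11,22) (3,23)]:
  edge (0,21)–(5,13): clear
  edge (5,13)–(8,13): clear
  edge (8,13)–(11,22): clear
  edge (11,22)–(3,23): clear
  edge (3,23)–(0,21): clear
  midpoint (16,31/2) outside
  → clear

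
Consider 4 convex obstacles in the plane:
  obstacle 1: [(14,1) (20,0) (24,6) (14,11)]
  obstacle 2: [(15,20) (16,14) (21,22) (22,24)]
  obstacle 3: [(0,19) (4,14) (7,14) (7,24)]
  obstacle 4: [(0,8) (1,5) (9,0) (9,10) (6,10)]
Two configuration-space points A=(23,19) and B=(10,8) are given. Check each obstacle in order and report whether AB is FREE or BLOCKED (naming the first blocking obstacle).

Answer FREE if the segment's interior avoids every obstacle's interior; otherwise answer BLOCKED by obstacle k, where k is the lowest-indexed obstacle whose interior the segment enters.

Obstacle 1 [(14,1) (20,0) (24,6) (14,11)]:
  edge (14,1)–(20,0): clear
  edge (20,0)–(24,6): clear
  edge (24,6)–(14,11): clear
  edge (14,11)–(14,1): clear
  midpoint (33/2,27/2) outside
  → clear
Obstacle 2 [(15,20) (16,14) (21,22) (22,24)]:
  edge (15,20)–(16,14): clear
  edge (16,14)–(21,22): clear
  edge (21,22)–(22,24): clear
  edge (22,24)–(15,20): clear
  midpoint (33/2,27/2) outside
  → clear
Obstacle 3 [(0,19) (4,14) (7,14) (7,24)]:
  edge (0,19)–(4,14): clear
  edge (4,14)–(7,14): clear
  edge (7,14)–(7,24): clear
  edge (7,24)–(0,19): clear
  midpoint (33/2,27/2) outside
  → clear
Obstacle 4 [(0,8) (1,5) (9,0) (9,10) (6,10)]:
  edge (0,8)–(1,5): clear
  edge (1,5)–(9,0): clear
  edge (9,0)–(9,10): clear
  edge (9,10)–(6,10): clear
  edge (6,10)–(0,8): clear
  midpoint (33/2,27/2) outside
  → clear

FREE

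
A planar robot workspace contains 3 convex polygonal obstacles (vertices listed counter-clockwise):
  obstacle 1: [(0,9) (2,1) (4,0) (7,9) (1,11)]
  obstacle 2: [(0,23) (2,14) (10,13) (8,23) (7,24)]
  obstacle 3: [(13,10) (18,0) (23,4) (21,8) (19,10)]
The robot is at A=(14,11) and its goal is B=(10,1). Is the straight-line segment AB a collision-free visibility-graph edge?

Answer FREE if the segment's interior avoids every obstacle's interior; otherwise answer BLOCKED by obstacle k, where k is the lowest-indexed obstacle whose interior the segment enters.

Obstacle 1 [(0,9) (2,1) (4,0) (7,9) (1,11)]:
  edge (0,9)–(2,1): clear
  edge (2,1)–(4,0): clear
  edge (4,0)–(7,9): clear
  edge (7,9)–(1,11): clear
  edge (1,11)–(0,9): clear
  midpoint (12,6) outside
  → clear
Obstacle 2 [(0,23) (2,14) (10,13) (8,23) (7,24)]:
  edge (0,23)–(2,14): clear
  edge (2,14)–(10,13): clear
  edge (10,13)–(8,23): clear
  edge (8,23)–(7,24): clear
  edge (7,24)–(0,23): clear
  midpoint (12,6) outside
  → clear
Obstacle 3 [(13,10) (18,0) (23,4) (21,8) (19,10)]:
  edge (13,10)–(18,0): crosses AB
  edge (18,0)–(23,4): clear
  edge (23,4)–(21,8): clear
  edge (21,8)–(19,10): clear
  edge (19,10)–(13,10): crosses AB
  → BLOCKED

BLOCKED by obstacle 3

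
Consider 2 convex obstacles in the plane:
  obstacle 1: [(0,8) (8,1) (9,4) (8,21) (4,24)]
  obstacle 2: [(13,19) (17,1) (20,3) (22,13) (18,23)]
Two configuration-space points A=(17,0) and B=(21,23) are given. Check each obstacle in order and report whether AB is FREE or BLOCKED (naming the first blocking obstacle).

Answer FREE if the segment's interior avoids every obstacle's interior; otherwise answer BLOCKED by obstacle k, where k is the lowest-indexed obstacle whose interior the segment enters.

Obstacle 1 [(0,8) (8,1) (9,4) (8,21) (4,24)]:
  edge (0,8)–(8,1): clear
  edge (8,1)–(9,4): clear
  edge (9,4)–(8,21): clear
  edge (8,21)–(4,24): clear
  edge (4,24)–(0,8): clear
  midpoint (19,23/2) outside
  → clear
Obstacle 2 [(13,19) (17,1) (20,3) (22,13) (18,23)]:
  edge (13,19)–(17,1): clear
  edge (17,1)–(20,3): crosses AB
  edge (20,3)–(22,13): clear
  edge (22,13)–(18,23): crosses AB
  edge (18,23)–(13,19): clear
  → BLOCKED

BLOCKED by obstacle 2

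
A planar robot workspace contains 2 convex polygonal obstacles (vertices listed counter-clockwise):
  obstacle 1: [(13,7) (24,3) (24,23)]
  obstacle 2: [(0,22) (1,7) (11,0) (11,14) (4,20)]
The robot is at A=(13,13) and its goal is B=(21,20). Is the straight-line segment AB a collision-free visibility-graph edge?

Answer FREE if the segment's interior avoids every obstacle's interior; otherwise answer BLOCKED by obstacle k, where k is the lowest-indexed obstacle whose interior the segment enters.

Obstacle 1 [(13,7) (24,3) (24,23)]:
  edge (13,7)–(24,3): clear
  edge (24,3)–(24,23): clear
  edge (24,23)–(13,7): clear
  midpoint (17,33/2) outside
  → clear
Obstacle 2 [(0,22) (1,7) (11,0) (11,14) (4,20)]:
  edge (0,22)–(1,7): clear
  edge (1,7)–(11,0): clear
  edge (11,0)–(11,14): clear
  edge (11,14)–(4,20): clear
  edge (4,20)–(0,22): clear
  midpoint (17,33/2) outside
  → clear

FREE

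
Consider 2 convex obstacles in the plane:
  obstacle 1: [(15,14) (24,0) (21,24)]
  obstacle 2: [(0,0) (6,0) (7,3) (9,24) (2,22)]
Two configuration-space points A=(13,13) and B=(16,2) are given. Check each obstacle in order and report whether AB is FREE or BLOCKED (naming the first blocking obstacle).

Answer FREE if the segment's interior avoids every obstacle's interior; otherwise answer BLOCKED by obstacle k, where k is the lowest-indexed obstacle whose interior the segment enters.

Obstacle 1 [(15,14) (24,0) (21,24)]:
  edge (15,14)–(24,0): clear
  edge (24,0)–(21,24): clear
  edge (21,24)–(15,14): clear
  midpoint (29/2,15/2) outside
  → clear
Obstacle 2 [(0,0) (6,0) (7,3) (9,24) (2,22)]:
  edge (0,0)–(6,0): clear
  edge (6,0)–(7,3): clear
  edge (7,3)–(9,24): clear
  edge (9,24)–(2,22): clear
  edge (2,22)–(0,0): clear
  midpoint (29/2,15/2) outside
  → clear

FREE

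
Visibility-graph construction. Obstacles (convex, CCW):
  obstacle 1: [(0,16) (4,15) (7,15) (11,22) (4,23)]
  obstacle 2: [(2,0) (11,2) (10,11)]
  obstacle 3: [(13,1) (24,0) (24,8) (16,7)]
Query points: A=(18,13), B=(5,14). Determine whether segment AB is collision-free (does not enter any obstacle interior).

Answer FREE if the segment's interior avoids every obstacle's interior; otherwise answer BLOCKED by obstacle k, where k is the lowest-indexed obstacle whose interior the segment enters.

FREE

Obstacle 1 [(0,16) (4,15) (7,15) (11,22) (4,23)]:
  edge (0,16)–(4,15): clear
  edge (4,15)–(7,15): clear
  edge (7,15)–(11,22): clear
  edge (11,22)–(4,23): clear
  edge (4,23)–(0,16): clear
  midpoint (23/2,27/2) outside
  → clear
Obstacle 2 [(2,0) (11,2) (10,11)]:
  edge (2,0)–(11,2): clear
  edge (11,2)–(10,11): clear
  edge (10,11)–(2,0): clear
  midpoint (23/2,27/2) outside
  → clear
Obstacle 3 [(13,1) (24,0) (24,8) (16,7)]:
  edge (13,1)–(24,0): clear
  edge (24,0)–(24,8): clear
  edge (24,8)–(16,7): clear
  edge (16,7)–(13,1): clear
  midpoint (23/2,27/2) outside
  → clear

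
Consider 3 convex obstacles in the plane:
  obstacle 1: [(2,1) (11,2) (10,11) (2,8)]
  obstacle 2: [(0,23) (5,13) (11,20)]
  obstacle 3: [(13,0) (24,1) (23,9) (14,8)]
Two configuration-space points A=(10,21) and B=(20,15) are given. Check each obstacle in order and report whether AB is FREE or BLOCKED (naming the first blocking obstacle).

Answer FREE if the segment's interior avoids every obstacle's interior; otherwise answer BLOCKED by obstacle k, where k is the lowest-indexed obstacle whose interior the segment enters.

FREE

Obstacle 1 [(2,1) (11,2) (10,11) (2,8)]:
  edge (2,1)–(11,2): clear
  edge (11,2)–(10,11): clear
  edge (10,11)–(2,8): clear
  edge (2,8)–(2,1): clear
  midpoint (15,18) outside
  → clear
Obstacle 2 [(0,23) (5,13) (11,20)]:
  edge (0,23)–(5,13): clear
  edge (5,13)–(11,20): clear
  edge (11,20)–(0,23): clear
  midpoint (15,18) outside
  → clear
Obstacle 3 [(13,0) (24,1) (23,9) (14,8)]:
  edge (13,0)–(24,1): clear
  edge (24,1)–(23,9): clear
  edge (23,9)–(14,8): clear
  edge (14,8)–(13,0): clear
  midpoint (15,18) outside
  → clear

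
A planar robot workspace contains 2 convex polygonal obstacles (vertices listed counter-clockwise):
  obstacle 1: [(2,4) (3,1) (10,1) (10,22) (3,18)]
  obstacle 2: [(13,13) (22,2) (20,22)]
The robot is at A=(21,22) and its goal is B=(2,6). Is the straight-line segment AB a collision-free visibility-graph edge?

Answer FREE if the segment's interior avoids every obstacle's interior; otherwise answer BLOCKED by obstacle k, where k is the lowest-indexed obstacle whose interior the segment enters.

Obstacle 1 [(2,4) (3,1) (10,1) (10,22) (3,18)]:
  edge (2,4)–(3,1): clear
  edge (3,1)–(10,1): clear
  edge (10,1)–(10,22): crosses AB
  edge (10,22)–(3,18): clear
  edge (3,18)–(2,4): crosses AB
  → BLOCKED
Obstacle 2 [(13,13) (22,2) (20,22)]:
  edge (13,13)–(22,2): clear
  edge (22,2)–(20,22): crosses AB
  edge (20,22)–(13,13): crosses AB
  → BLOCKED

BLOCKED by obstacle 1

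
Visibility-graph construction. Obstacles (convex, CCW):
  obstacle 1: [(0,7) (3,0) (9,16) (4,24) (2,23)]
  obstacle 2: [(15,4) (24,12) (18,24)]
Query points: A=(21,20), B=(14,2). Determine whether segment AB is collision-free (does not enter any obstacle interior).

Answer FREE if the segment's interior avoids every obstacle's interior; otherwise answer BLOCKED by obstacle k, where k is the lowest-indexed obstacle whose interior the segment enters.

BLOCKED by obstacle 2

Obstacle 1 [(0,7) (3,0) (9,16) (4,24) (2,23)]:
  edge (0,7)–(3,0): clear
  edge (3,0)–(9,16): clear
  edge (9,16)–(4,24): clear
  edge (4,24)–(2,23): clear
  edge (2,23)–(0,7): clear
  midpoint (35/2,11) outside
  → clear
Obstacle 2 [(15,4) (24,12) (18,24)]:
  edge (15,4)–(24,12): clear
  edge (24,12)–(18,24): crosses AB
  edge (18,24)–(15,4): crosses AB
  → BLOCKED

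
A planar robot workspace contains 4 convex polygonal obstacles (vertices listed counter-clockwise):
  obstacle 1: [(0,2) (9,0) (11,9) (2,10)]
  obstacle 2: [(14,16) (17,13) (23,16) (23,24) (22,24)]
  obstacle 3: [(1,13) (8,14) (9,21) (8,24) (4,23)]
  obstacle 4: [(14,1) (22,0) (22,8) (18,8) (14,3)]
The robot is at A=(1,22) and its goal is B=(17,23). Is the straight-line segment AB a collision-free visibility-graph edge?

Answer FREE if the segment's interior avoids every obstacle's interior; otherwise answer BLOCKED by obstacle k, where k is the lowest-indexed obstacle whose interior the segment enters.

Obstacle 1 [(0,2) (9,0) (11,9) (2,10)]:
  edge (0,2)–(9,0): clear
  edge (9,0)–(11,9): clear
  edge (11,9)–(2,10): clear
  edge (2,10)–(0,2): clear
  midpoint (9,45/2) outside
  → clear
Obstacle 2 [(14,16) (17,13) (23,16) (23,24) (22,24)]:
  edge (14,16)–(17,13): clear
  edge (17,13)–(23,16): clear
  edge (23,16)–(23,24): clear
  edge (23,24)–(22,24): clear
  edge (22,24)–(14,16): clear
  midpoint (9,45/2) outside
  → clear
Obstacle 3 [(1,13) (8,14) (9,21) (8,24) (4,23)]:
  edge (1,13)–(8,14): clear
  edge (8,14)–(9,21): clear
  edge (9,21)–(8,24): crosses AB
  edge (8,24)–(4,23): clear
  edge (4,23)–(1,13): crosses AB
  → BLOCKED
Obstacle 4 [(14,1) (22,0) (22,8) (18,8) (14,3)]:
  edge (14,1)–(22,0): clear
  edge (22,0)–(22,8): clear
  edge (22,8)–(18,8): clear
  edge (18,8)–(14,3): clear
  edge (14,3)–(14,1): clear
  midpoint (9,45/2) outside
  → clear

BLOCKED by obstacle 3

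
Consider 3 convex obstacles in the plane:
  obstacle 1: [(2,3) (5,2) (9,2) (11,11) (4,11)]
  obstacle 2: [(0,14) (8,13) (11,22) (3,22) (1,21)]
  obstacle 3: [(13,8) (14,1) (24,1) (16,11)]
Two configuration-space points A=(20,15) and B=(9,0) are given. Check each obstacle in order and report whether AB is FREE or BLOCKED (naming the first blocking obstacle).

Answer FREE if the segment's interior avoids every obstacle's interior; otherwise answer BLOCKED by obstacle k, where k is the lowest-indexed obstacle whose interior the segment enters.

Obstacle 1 [(2,3) (5,2) (9,2) (11,11) (4,11)]:
  edge (2,3)–(5,2): clear
  edge (5,2)–(9,2): clear
  edge (9,2)–(11,11): clear
  edge (11,11)–(4,11): clear
  edge (4,11)–(2,3): clear
  midpoint (29/2,15/2) outside
  → clear
Obstacle 2 [(0,14) (8,13) (11,22) (3,22) (1,21)]:
  edge (0,14)–(8,13): clear
  edge (8,13)–(11,22): clear
  edge (11,22)–(3,22): clear
  edge (3,22)–(1,21): clear
  edge (1,21)–(0,14): clear
  midpoint (29/2,15/2) outside
  → clear
Obstacle 3 [(13,8) (14,1) (24,1) (16,11)]:
  edge (13,8)–(14,1): crosses AB
  edge (14,1)–(24,1): clear
  edge (24,1)–(16,11): crosses AB
  edge (16,11)–(13,8): clear
  → BLOCKED

BLOCKED by obstacle 3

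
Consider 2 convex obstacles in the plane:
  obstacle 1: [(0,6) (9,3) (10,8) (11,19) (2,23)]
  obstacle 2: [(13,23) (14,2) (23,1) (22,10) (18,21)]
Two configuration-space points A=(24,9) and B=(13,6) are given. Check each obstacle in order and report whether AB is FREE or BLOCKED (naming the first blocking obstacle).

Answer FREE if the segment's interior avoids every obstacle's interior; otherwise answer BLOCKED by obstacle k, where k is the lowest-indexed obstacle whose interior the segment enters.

BLOCKED by obstacle 2

Obstacle 1 [(0,6) (9,3) (10,8) (11,19) (2,23)]:
  edge (0,6)–(9,3): clear
  edge (9,3)–(10,8): clear
  edge (10,8)–(11,19): clear
  edge (11,19)–(2,23): clear
  edge (2,23)–(0,6): clear
  midpoint (37/2,15/2) outside
  → clear
Obstacle 2 [(13,23) (14,2) (23,1) (22,10) (18,21)]:
  edge (13,23)–(14,2): crosses AB
  edge (14,2)–(23,1): clear
  edge (23,1)–(22,10): crosses AB
  edge (22,10)–(18,21): clear
  edge (18,21)–(13,23): clear
  → BLOCKED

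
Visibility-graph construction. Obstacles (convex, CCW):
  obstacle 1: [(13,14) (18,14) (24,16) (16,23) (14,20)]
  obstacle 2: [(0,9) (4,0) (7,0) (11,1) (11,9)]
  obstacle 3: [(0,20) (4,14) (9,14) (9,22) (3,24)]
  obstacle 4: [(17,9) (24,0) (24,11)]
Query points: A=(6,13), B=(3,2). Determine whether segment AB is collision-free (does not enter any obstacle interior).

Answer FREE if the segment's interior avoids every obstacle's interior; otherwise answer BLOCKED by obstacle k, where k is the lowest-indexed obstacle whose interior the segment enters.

BLOCKED by obstacle 2

Obstacle 1 [(13,14) (18,14) (24,16) (16,23) (14,20)]:
  edge (13,14)–(18,14): clear
  edge (18,14)–(24,16): clear
  edge (24,16)–(16,23): clear
  edge (16,23)–(14,20): clear
  edge (14,20)–(13,14): clear
  midpoint (9/2,15/2) outside
  → clear
Obstacle 2 [(0,9) (4,0) (7,0) (11,1) (11,9)]:
  edge (0,9)–(4,0): crosses AB
  edge (4,0)–(7,0): clear
  edge (7,0)–(11,1): clear
  edge (11,1)–(11,9): clear
  edge (11,9)–(0,9): crosses AB
  → BLOCKED
Obstacle 3 [(0,20) (4,14) (9,14) (9,22) (3,24)]:
  edge (0,20)–(4,14): clear
  edge (4,14)–(9,14): clear
  edge (9,14)–(9,22): clear
  edge (9,22)–(3,24): clear
  edge (3,24)–(0,20): clear
  midpoint (9/2,15/2) outside
  → clear
Obstacle 4 [(17,9) (24,0) (24,11)]:
  edge (17,9)–(24,0): clear
  edge (24,0)–(24,11): clear
  edge (24,11)–(17,9): clear
  midpoint (9/2,15/2) outside
  → clear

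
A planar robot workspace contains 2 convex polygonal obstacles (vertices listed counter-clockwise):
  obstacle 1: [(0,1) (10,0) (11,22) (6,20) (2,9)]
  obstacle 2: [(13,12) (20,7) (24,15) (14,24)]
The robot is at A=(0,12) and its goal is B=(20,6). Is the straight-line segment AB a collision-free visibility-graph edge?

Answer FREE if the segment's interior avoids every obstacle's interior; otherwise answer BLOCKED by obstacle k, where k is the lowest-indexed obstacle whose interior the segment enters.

BLOCKED by obstacle 1

Obstacle 1 [(0,1) (10,0) (11,22) (6,20) (2,9)]:
  edge (0,1)–(10,0): clear
  edge (10,0)–(11,22): crosses AB
  edge (11,22)–(6,20): clear
  edge (6,20)–(2,9): crosses AB
  edge (2,9)–(0,1): clear
  → BLOCKED
Obstacle 2 [(13,12) (20,7) (24,15) (14,24)]:
  edge (13,12)–(20,7): clear
  edge (20,7)–(24,15): clear
  edge (24,15)–(14,24): clear
  edge (14,24)–(13,12): clear
  midpoint (10,9) outside
  → clear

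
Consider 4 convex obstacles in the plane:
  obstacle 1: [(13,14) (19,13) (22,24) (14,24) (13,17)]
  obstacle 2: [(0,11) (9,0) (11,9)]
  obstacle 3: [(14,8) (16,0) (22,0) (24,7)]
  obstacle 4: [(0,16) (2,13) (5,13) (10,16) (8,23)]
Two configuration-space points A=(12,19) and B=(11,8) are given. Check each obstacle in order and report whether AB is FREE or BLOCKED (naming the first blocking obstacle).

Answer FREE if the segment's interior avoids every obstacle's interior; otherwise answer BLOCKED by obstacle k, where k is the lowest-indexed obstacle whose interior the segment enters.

FREE

Obstacle 1 [(13,14) (19,13) (22,24) (14,24) (13,17)]:
  edge (13,14)–(19,13): clear
  edge (19,13)–(22,24): clear
  edge (22,24)–(14,24): clear
  edge (14,24)–(13,17): clear
  edge (13,17)–(13,14): clear
  midpoint (23/2,27/2) outside
  → clear
Obstacle 2 [(0,11) (9,0) (11,9)]:
  edge (0,11)–(9,0): clear
  edge (9,0)–(11,9): clear
  edge (11,9)–(0,11): clear
  midpoint (23/2,27/2) outside
  → clear
Obstacle 3 [(14,8) (16,0) (22,0) (24,7)]:
  edge (14,8)–(16,0): clear
  edge (16,0)–(22,0): clear
  edge (22,0)–(24,7): clear
  edge (24,7)–(14,8): clear
  midpoint (23/2,27/2) outside
  → clear
Obstacle 4 [(0,16) (2,13) (5,13) (10,16) (8,23)]:
  edge (0,16)–(2,13): clear
  edge (2,13)–(5,13): clear
  edge (5,13)–(10,16): clear
  edge (10,16)–(8,23): clear
  edge (8,23)–(0,16): clear
  midpoint (23/2,27/2) outside
  → clear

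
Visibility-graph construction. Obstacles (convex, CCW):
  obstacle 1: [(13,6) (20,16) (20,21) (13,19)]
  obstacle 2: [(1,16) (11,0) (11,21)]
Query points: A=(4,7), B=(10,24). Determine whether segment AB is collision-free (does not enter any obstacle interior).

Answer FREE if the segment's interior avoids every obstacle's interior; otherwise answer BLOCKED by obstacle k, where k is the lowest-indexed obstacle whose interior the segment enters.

BLOCKED by obstacle 2

Obstacle 1 [(13,6) (20,16) (20,21) (13,19)]:
  edge (13,6)–(20,16): clear
  edge (20,16)–(20,21): clear
  edge (20,21)–(13,19): clear
  edge (13,19)–(13,6): clear
  midpoint (7,31/2) outside
  → clear
Obstacle 2 [(1,16) (11,0) (11,21)]:
  edge (1,16)–(11,0): crosses AB
  edge (11,0)–(11,21): clear
  edge (11,21)–(1,16): crosses AB
  → BLOCKED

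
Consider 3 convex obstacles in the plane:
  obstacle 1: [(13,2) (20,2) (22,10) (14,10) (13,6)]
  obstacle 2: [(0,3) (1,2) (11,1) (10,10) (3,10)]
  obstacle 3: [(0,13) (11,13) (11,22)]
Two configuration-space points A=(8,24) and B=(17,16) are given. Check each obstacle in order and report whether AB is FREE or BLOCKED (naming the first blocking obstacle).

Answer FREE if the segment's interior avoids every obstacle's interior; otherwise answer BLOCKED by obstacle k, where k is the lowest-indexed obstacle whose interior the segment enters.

BLOCKED by obstacle 3

Obstacle 1 [(13,2) (20,2) (22,10) (14,10) (13,6)]:
  edge (13,2)–(20,2): clear
  edge (20,2)–(22,10): clear
  edge (22,10)–(14,10): clear
  edge (14,10)–(13,6): clear
  edge (13,6)–(13,2): clear
  midpoint (25/2,20) outside
  → clear
Obstacle 2 [(0,3) (1,2) (11,1) (10,10) (3,10)]:
  edge (0,3)–(1,2): clear
  edge (1,2)–(11,1): clear
  edge (11,1)–(10,10): clear
  edge (10,10)–(3,10): clear
  edge (3,10)–(0,3): clear
  midpoint (25/2,20) outside
  → clear
Obstacle 3 [(0,13) (11,13) (11,22)]:
  edge (0,13)–(11,13): clear
  edge (11,13)–(11,22): crosses AB
  edge (11,22)–(0,13): crosses AB
  → BLOCKED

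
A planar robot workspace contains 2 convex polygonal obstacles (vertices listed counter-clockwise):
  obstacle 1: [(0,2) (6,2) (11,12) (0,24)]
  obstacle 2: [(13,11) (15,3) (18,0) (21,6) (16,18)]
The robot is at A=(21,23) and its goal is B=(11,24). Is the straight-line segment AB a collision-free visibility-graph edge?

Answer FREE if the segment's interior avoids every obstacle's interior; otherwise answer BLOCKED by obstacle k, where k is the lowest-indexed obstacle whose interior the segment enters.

FREE

Obstacle 1 [(0,2) (6,2) (11,12) (0,24)]:
  edge (0,2)–(6,2): clear
  edge (6,2)–(11,12): clear
  edge (11,12)–(0,24): clear
  edge (0,24)–(0,2): clear
  midpoint (16,47/2) outside
  → clear
Obstacle 2 [(13,11) (15,3) (18,0) (21,6) (16,18)]:
  edge (13,11)–(15,3): clear
  edge (15,3)–(18,0): clear
  edge (18,0)–(21,6): clear
  edge (21,6)–(16,18): clear
  edge (16,18)–(13,11): clear
  midpoint (16,47/2) outside
  → clear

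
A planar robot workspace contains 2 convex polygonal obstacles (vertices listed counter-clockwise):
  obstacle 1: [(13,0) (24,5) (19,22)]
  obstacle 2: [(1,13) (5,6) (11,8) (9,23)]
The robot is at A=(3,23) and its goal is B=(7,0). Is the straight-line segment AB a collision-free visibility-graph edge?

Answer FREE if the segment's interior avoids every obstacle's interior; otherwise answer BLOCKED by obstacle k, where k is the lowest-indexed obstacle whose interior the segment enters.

Obstacle 1 [(13,0) (24,5) (19,22)]:
  edge (13,0)–(24,5): clear
  edge (24,5)–(19,22): clear
  edge (19,22)–(13,0): clear
  midpoint (5,23/2) outside
  → clear
Obstacle 2 [(1,13) (5,6) (11,8) (9,23)]:
  edge (1,13)–(5,6): clear
  edge (5,6)–(11,8): crosses AB
  edge (11,8)–(9,23): clear
  edge (9,23)–(1,13): crosses AB
  → BLOCKED

BLOCKED by obstacle 2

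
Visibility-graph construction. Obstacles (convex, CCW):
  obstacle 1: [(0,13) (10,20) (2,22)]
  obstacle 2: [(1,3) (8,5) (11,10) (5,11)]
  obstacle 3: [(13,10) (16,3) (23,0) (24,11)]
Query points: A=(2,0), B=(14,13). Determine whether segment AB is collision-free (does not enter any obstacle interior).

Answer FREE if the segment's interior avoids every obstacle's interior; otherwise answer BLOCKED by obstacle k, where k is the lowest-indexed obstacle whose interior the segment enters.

Obstacle 1 [(0,13) (10,20) (2,22)]:
  edge (0,13)–(10,20): clear
  edge (10,20)–(2,22): clear
  edge (2,22)–(0,13): clear
  midpoint (8,13/2) outside
  → clear
Obstacle 2 [(1,3) (8,5) (11,10) (5,11)]:
  edge (1,3)–(8,5): crosses AB
  edge (8,5)–(11,10): crosses AB
  edge (11,10)–(5,11): clear
  edge (5,11)–(1,3): clear
  → BLOCKED
Obstacle 3 [(13,10) (16,3) (23,0) (24,11)]:
  edge (13,10)–(16,3): clear
  edge (16,3)–(23,0): clear
  edge (23,0)–(24,11): clear
  edge (24,11)–(13,10): clear
  midpoint (8,13/2) outside
  → clear

BLOCKED by obstacle 2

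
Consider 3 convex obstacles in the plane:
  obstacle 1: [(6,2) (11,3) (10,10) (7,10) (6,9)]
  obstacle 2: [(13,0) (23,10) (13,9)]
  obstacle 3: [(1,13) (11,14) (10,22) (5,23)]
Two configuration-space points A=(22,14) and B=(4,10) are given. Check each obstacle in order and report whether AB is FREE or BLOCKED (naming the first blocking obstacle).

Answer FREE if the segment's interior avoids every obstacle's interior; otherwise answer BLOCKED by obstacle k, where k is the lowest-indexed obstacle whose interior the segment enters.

Obstacle 1 [(6,2) (11,3) (10,10) (7,10) (6,9)]:
  edge (6,2)–(11,3): clear
  edge (11,3)–(10,10): clear
  edge (10,10)–(7,10): clear
  edge (7,10)–(6,9): clear
  edge (6,9)–(6,2): clear
  midpoint (13,12) outside
  → clear
Obstacle 2 [(13,0) (23,10) (13,9)]:
  edge (13,0)–(23,10): clear
  edge (23,10)–(13,9): clear
  edge (13,9)–(13,0): clear
  midpoint (13,12) outside
  → clear
Obstacle 3 [(1,13) (11,14) (10,22) (5,23)]:
  edge (1,13)–(11,14): clear
  edge (11,14)–(10,22): clear
  edge (10,22)–(5,23): clear
  edge (5,23)–(1,13): clear
  midpoint (13,12) outside
  → clear

FREE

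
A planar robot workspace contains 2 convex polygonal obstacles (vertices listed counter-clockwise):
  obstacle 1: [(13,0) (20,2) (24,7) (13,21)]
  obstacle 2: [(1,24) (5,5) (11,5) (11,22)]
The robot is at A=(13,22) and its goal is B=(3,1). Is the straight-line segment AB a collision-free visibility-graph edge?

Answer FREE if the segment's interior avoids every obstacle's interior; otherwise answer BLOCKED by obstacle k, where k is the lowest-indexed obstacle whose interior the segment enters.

Obstacle 1 [(13,0) (20,2) (24,7) (13,21)]:
  edge (13,0)–(20,2): clear
  edge (20,2)–(24,7): clear
  edge (24,7)–(13,21): clear
  edge (13,21)–(13,0): clear
  midpoint (8,23/2) outside
  → clear
Obstacle 2 [(1,24) (5,5) (11,5) (11,22)]:
  edge (1,24)–(5,5): crosses AB
  edge (5,5)–(11,5): clear
  edge (11,5)–(11,22): crosses AB
  edge (11,22)–(1,24): clear
  → BLOCKED

BLOCKED by obstacle 2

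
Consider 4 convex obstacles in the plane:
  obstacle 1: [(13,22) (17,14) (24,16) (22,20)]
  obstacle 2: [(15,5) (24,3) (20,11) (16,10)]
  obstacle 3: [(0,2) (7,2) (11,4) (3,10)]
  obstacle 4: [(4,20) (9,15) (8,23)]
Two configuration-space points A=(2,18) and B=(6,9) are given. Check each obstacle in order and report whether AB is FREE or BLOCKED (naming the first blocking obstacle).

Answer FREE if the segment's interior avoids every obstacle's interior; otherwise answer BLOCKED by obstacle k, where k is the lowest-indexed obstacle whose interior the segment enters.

FREE

Obstacle 1 [(13,22) (17,14) (24,16) (22,20)]:
  edge (13,22)–(17,14): clear
  edge (17,14)–(24,16): clear
  edge (24,16)–(22,20): clear
  edge (22,20)–(13,22): clear
  midpoint (4,27/2) outside
  → clear
Obstacle 2 [(15,5) (24,3) (20,11) (16,10)]:
  edge (15,5)–(24,3): clear
  edge (24,3)–(20,11): clear
  edge (20,11)–(16,10): clear
  edge (16,10)–(15,5): clear
  midpoint (4,27/2) outside
  → clear
Obstacle 3 [(0,2) (7,2) (11,4) (3,10)]:
  edge (0,2)–(7,2): clear
  edge (7,2)–(11,4): clear
  edge (11,4)–(3,10): clear
  edge (3,10)–(0,2): clear
  midpoint (4,27/2) outside
  → clear
Obstacle 4 [(4,20) (9,15) (8,23)]:
  edge (4,20)–(9,15): clear
  edge (9,15)–(8,23): clear
  edge (8,23)–(4,20): clear
  midpoint (4,27/2) outside
  → clear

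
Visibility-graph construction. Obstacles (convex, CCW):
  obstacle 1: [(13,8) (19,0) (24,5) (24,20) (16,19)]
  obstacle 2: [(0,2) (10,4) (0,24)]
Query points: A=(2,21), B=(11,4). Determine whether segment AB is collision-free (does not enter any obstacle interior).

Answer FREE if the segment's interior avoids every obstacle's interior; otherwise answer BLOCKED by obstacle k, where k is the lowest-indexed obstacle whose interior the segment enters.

FREE

Obstacle 1 [(13,8) (19,0) (24,5) (24,20) (16,19)]:
  edge (13,8)–(19,0): clear
  edge (19,0)–(24,5): clear
  edge (24,5)–(24,20): clear
  edge (24,20)–(16,19): clear
  edge (16,19)–(13,8): clear
  midpoint (13/2,25/2) outside
  → clear
Obstacle 2 [(0,2) (10,4) (0,24)]:
  edge (0,2)–(10,4): clear
  edge (10,4)–(0,24): clear
  edge (0,24)–(0,2): clear
  midpoint (13/2,25/2) outside
  → clear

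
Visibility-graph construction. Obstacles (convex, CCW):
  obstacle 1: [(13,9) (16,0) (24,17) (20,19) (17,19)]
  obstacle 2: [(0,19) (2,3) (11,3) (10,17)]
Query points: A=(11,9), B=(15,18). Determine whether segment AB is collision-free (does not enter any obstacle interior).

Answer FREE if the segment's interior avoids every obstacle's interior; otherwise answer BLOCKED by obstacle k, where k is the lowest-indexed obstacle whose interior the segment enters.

Obstacle 1 [(13,9) (16,0) (24,17) (20,19) (17,19)]:
  edge (13,9)–(16,0): clear
  edge (16,0)–(24,17): clear
  edge (24,17)–(20,19): clear
  edge (20,19)–(17,19): clear
  edge (17,19)–(13,9): clear
  midpoint (13,27/2) outside
  → clear
Obstacle 2 [(0,19) (2,3) (11,3) (10,17)]:
  edge (0,19)–(2,3): clear
  edge (2,3)–(11,3): clear
  edge (11,3)–(10,17): clear
  edge (10,17)–(0,19): clear
  midpoint (13,27/2) outside
  → clear

FREE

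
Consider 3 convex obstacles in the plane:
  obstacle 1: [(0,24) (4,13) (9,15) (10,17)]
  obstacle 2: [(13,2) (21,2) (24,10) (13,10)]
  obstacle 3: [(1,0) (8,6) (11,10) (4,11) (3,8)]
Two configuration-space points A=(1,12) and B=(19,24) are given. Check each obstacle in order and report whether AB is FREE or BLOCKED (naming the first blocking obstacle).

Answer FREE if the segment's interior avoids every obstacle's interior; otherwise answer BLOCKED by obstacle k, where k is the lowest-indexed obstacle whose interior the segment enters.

Obstacle 1 [(0,24) (4,13) (9,15) (10,17)]:
  edge (0,24)–(4,13): crosses AB
  edge (4,13)–(9,15): clear
  edge (9,15)–(10,17): clear
  edge (10,17)–(0,24): crosses AB
  → BLOCKED
Obstacle 2 [(13,2) (21,2) (24,10) (13,10)]:
  edge (13,2)–(21,2): clear
  edge (21,2)–(24,10): clear
  edge (24,10)–(13,10): clear
  edge (13,10)–(13,2): clear
  midpoint (10,18) outside
  → clear
Obstacle 3 [(1,0) (8,6) (11,10) (4,11) (3,8)]:
  edge (1,0)–(8,6): clear
  edge (8,6)–(11,10): clear
  edge (11,10)–(4,11): clear
  edge (4,11)–(3,8): clear
  edge (3,8)–(1,0): clear
  midpoint (10,18) outside
  → clear

BLOCKED by obstacle 1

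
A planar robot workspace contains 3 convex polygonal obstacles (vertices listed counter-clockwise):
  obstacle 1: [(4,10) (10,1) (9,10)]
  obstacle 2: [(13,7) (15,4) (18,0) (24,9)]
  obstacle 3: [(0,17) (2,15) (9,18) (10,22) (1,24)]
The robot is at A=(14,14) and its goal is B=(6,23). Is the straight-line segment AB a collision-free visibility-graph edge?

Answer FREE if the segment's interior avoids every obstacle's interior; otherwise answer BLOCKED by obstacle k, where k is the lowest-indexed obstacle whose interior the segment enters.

Obstacle 1 [(4,10) (10,1) (9,10)]:
  edge (4,10)–(10,1): clear
  edge (10,1)–(9,10): clear
  edge (9,10)–(4,10): clear
  midpoint (10,37/2) outside
  → clear
Obstacle 2 [(13,7) (15,4) (18,0) (24,9)]:
  edge (13,7)–(15,4): clear
  edge (15,4)–(18,0): clear
  edge (18,0)–(24,9): clear
  edge (24,9)–(13,7): clear
  midpoint (10,37/2) outside
  → clear
Obstacle 3 [(0,17) (2,15) (9,18) (10,22) (1,24)]:
  edge (0,17)–(2,15): clear
  edge (2,15)–(9,18): clear
  edge (9,18)–(10,22): crosses AB
  edge (10,22)–(1,24): crosses AB
  edge (1,24)–(0,17): clear
  → BLOCKED

BLOCKED by obstacle 3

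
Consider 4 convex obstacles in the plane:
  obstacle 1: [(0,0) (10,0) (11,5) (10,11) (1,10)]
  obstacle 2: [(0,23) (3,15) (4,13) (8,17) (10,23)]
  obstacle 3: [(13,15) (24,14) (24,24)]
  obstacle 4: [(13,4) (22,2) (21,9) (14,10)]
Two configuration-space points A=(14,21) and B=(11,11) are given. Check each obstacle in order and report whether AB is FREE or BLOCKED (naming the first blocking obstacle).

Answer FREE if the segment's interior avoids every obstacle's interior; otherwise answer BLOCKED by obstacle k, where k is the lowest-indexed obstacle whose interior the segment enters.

FREE

Obstacle 1 [(0,0) (10,0) (11,5) (10,11) (1,10)]:
  edge (0,0)–(10,0): clear
  edge (10,0)–(11,5): clear
  edge (11,5)–(10,11): clear
  edge (10,11)–(1,10): clear
  edge (1,10)–(0,0): clear
  midpoint (25/2,16) outside
  → clear
Obstacle 2 [(0,23) (3,15) (4,13) (8,17) (10,23)]:
  edge (0,23)–(3,15): clear
  edge (3,15)–(4,13): clear
  edge (4,13)–(8,17): clear
  edge (8,17)–(10,23): clear
  edge (10,23)–(0,23): clear
  midpoint (25/2,16) outside
  → clear
Obstacle 3 [(13,15) (24,14) (24,24)]:
  edge (13,15)–(24,14): clear
  edge (24,14)–(24,24): clear
  edge (24,24)–(13,15): clear
  midpoint (25/2,16) outside
  → clear
Obstacle 4 [(13,4) (22,2) (21,9) (14,10)]:
  edge (13,4)–(22,2): clear
  edge (22,2)–(21,9): clear
  edge (21,9)–(14,10): clear
  edge (14,10)–(13,4): clear
  midpoint (25/2,16) outside
  → clear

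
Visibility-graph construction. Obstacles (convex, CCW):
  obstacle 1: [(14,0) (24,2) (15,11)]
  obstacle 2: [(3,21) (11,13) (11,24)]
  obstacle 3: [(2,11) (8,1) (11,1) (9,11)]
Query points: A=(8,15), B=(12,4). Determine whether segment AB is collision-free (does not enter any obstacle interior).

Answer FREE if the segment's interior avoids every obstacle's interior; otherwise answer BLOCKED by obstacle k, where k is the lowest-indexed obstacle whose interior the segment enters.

FREE

Obstacle 1 [(14,0) (24,2) (15,11)]:
  edge (14,0)–(24,2): clear
  edge (24,2)–(15,11): clear
  edge (15,11)–(14,0): clear
  midpoint (10,19/2) outside
  → clear
Obstacle 2 [(3,21) (11,13) (11,24)]:
  edge (3,21)–(11,13): clear
  edge (11,13)–(11,24): clear
  edge (11,24)–(3,21): clear
  midpoint (10,19/2) outside
  → clear
Obstacle 3 [(2,11) (8,1) (11,1) (9,11)]:
  edge (2,11)–(8,1): clear
  edge (8,1)–(11,1): clear
  edge (11,1)–(9,11): clear
  edge (9,11)–(2,11): clear
  midpoint (10,19/2) outside
  → clear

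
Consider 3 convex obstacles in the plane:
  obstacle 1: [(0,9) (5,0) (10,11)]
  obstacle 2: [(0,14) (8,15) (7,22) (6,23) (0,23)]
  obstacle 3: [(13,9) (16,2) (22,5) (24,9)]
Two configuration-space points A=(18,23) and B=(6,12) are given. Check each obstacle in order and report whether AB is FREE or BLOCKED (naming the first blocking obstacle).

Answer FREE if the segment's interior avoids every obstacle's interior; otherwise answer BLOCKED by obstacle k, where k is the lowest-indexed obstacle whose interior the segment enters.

Obstacle 1 [(0,9) (5,0) (10,11)]:
  edge (0,9)–(5,0): clear
  edge (5,0)–(10,11): clear
  edge (10,11)–(0,9): clear
  midpoint (12,35/2) outside
  → clear
Obstacle 2 [(0,14) (8,15) (7,22) (6,23) (0,23)]:
  edge (0,14)–(8,15): clear
  edge (8,15)–(7,22): clear
  edge (7,22)–(6,23): clear
  edge (6,23)–(0,23): clear
  edge (0,23)–(0,14): clear
  midpoint (12,35/2) outside
  → clear
Obstacle 3 [(13,9) (16,2) (22,5) (24,9)]:
  edge (13,9)–(16,2): clear
  edge (16,2)–(22,5): clear
  edge (22,5)–(24,9): clear
  edge (24,9)–(13,9): clear
  midpoint (12,35/2) outside
  → clear

FREE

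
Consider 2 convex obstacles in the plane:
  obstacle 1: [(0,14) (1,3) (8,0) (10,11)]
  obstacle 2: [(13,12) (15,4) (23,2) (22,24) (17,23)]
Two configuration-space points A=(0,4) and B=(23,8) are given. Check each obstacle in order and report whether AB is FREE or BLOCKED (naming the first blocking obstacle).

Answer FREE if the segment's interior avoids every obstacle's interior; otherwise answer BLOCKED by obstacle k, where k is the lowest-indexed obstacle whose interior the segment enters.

BLOCKED by obstacle 1

Obstacle 1 [(0,14) (1,3) (8,0) (10,11)]:
  edge (0,14)–(1,3): crosses AB
  edge (1,3)–(8,0): clear
  edge (8,0)–(10,11): crosses AB
  edge (10,11)–(0,14): clear
  → BLOCKED
Obstacle 2 [(13,12) (15,4) (23,2) (22,24) (17,23)]:
  edge (13,12)–(15,4): crosses AB
  edge (15,4)–(23,2): clear
  edge (23,2)–(22,24): crosses AB
  edge (22,24)–(17,23): clear
  edge (17,23)–(13,12): clear
  → BLOCKED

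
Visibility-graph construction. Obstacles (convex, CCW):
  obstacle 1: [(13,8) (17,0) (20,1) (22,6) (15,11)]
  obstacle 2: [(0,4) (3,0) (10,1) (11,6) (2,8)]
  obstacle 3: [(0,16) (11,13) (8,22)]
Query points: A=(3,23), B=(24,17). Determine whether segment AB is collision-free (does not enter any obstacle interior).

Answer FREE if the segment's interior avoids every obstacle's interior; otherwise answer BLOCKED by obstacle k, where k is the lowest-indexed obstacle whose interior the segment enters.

Obstacle 1 [(13,8) (17,0) (20,1) (22,6) (15,11)]:
  edge (13,8)–(17,0): clear
  edge (17,0)–(20,1): clear
  edge (20,1)–(22,6): clear
  edge (22,6)–(15,11): clear
  edge (15,11)–(13,8): clear
  midpoint (27/2,20) outside
  → clear
Obstacle 2 [(0,4) (3,0) (10,1) (11,6) (2,8)]:
  edge (0,4)–(3,0): clear
  edge (3,0)–(10,1): clear
  edge (10,1)–(11,6): clear
  edge (11,6)–(2,8): clear
  edge (2,8)–(0,4): clear
  midpoint (27/2,20) outside
  → clear
Obstacle 3 [(0,16) (11,13) (8,22)]:
  edge (0,16)–(11,13): clear
  edge (11,13)–(8,22): crosses AB
  edge (8,22)–(0,16): crosses AB
  → BLOCKED

BLOCKED by obstacle 3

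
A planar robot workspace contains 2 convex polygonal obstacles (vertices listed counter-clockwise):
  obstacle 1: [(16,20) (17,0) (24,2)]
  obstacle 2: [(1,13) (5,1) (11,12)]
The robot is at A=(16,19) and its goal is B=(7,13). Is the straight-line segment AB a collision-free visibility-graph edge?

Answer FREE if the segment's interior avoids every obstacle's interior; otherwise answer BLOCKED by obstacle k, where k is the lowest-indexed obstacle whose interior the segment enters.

Obstacle 1 [(16,20) (17,0) (24,2)]:
  edge (16,20)–(17,0): clear
  edge (17,0)–(24,2): clear
  edge (24,2)–(16,20): clear
  midpoint (23/2,16) outside
  → clear
Obstacle 2 [(1,13) (5,1) (11,12)]:
  edge (1,13)–(5,1): clear
  edge (5,1)–(11,12): clear
  edge (11,12)–(1,13): clear
  midpoint (23/2,16) outside
  → clear

FREE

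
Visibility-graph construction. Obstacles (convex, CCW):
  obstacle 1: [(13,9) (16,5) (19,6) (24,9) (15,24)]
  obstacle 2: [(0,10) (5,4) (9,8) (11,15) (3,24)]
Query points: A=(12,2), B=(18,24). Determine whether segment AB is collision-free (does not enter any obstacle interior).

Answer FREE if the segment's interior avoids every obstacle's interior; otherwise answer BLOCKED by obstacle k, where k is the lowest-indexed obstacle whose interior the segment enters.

Obstacle 1 [(13,9) (16,5) (19,6) (24,9) (15,24)]:
  edge (13,9)–(16,5): crosses AB
  edge (16,5)–(19,6): clear
  edge (19,6)–(24,9): clear
  edge (24,9)–(15,24): crosses AB
  edge (15,24)–(13,9): clear
  → BLOCKED
Obstacle 2 [(0,10) (5,4) (9,8) (11,15) (3,24)]:
  edge (0,10)–(5,4): clear
  edge (5,4)–(9,8): clear
  edge (9,8)–(11,15): clear
  edge (11,15)–(3,24): clear
  edge (3,24)–(0,10): clear
  midpoint (15,13) outside
  → clear

BLOCKED by obstacle 1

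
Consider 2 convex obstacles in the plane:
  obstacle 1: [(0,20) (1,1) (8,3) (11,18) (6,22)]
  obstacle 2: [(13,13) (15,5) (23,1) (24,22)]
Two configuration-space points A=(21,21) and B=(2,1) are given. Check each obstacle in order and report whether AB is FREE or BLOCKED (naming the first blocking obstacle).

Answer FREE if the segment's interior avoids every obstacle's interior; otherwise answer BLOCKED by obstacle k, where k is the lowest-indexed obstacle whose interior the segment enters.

BLOCKED by obstacle 1

Obstacle 1 [(0,20) (1,1) (8,3) (11,18) (6,22)]:
  edge (0,20)–(1,1): clear
  edge (1,1)–(8,3): crosses AB
  edge (8,3)–(11,18): crosses AB
  edge (11,18)–(6,22): clear
  edge (6,22)–(0,20): clear
  → BLOCKED
Obstacle 2 [(13,13) (15,5) (23,1) (24,22)]:
  edge (13,13)–(15,5): crosses AB
  edge (15,5)–(23,1): clear
  edge (23,1)–(24,22): clear
  edge (24,22)–(13,13): crosses AB
  → BLOCKED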